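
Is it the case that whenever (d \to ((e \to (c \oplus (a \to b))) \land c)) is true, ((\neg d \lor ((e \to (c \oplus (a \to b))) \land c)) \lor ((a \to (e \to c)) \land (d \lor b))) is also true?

a | b | c | d | e | φ | ψ
- | - | - | - | - | - | -
T | T | T | T | T | F | T
T | T | T | T | F | T | T
T | T | T | F | T | T | T
T | T | T | F | F | T | T
T | T | F | T | T | F | F
T | T | F | T | F | F | T
T | T | F | F | T | T | T
T | T | F | F | F | T | T
T | F | T | T | T | T | T
T | F | T | T | F | T | T
T | F | T | F | T | T | T
T | F | T | F | F | T | T
T | F | F | T | T | F | F
T | F | F | T | F | F | T
T | F | F | F | T | T | T
T | F | F | F | F | T | T
F | T | T | T | T | F | T
F | T | T | T | F | T | T
F | T | T | F | T | T | T
F | T | T | F | F | T | T
F | T | F | T | T | F | T
F | T | F | T | F | F | T
F | T | F | F | T | T | T
F | T | F | F | F | T | T
F | F | T | T | T | F | T
F | F | T | T | F | T | T
F | F | T | F | T | T | T
F | F | T | F | F | T | T
F | F | F | T | T | F | T
F | F | F | T | F | F | T
F | F | F | F | T | T | T
F | F | F | F | F | T | T
In every row where φ is true, ψ is also true, so φ ⊨ ψ.

yes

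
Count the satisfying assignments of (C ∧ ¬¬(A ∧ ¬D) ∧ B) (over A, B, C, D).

1

A  B  C  D  |  ¬D  (A ∧ ¬D)  ¬(A ∧ ¬D)  ¬¬(A ∧ ¬D)  (C ∧ ¬¬(A ∧ ¬D) ∧ B)
T  T  T  T  |  F      F          T          F                F          
T  T  T  F  |  T      T          F          T                T          
T  T  F  T  |  F      F          T          F                F          
T  T  F  F  |  T      T          F          T                F          
T  F  T  T  |  F      F          T          F                F          
T  F  T  F  |  T      T          F          T                F          
T  F  F  T  |  F      F          T          F                F          
T  F  F  F  |  T      T          F          T                F          
F  T  T  T  |  F      F          T          F                F          
F  T  T  F  |  T      F          T          F                F          
F  T  F  T  |  F      F          T          F                F          
F  T  F  F  |  T      F          T          F                F          
F  F  T  T  |  F      F          T          F                F          
F  F  T  F  |  T      F          T          F                F          
F  F  F  T  |  F      F          T          F                F          
F  F  F  F  |  T      F          T          F                F          
The formula is true on 1 of the 16 rows.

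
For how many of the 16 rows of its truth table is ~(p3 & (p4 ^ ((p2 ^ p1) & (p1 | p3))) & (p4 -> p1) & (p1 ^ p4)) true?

15

  p1  |   p2  |   p3  |   p4  ||   φ  
False | False | False | False ||  True
False | False | False |  True ||  True
False | False |  True | False ||  True
False | False |  True |  True ||  True
False |  True | False | False ||  True
False |  True | False |  True ||  True
False |  True |  True | False ||  True
False |  True |  True |  True ||  True
 True | False | False | False ||  True
 True | False | False |  True ||  True
 True | False |  True | False || False
 True | False |  True |  True ||  True
 True |  True | False | False ||  True
 True |  True | False |  True ||  True
 True |  True |  True | False ||  True
 True |  True |  True |  True ||  True
The formula is true on 15 of the 16 rows.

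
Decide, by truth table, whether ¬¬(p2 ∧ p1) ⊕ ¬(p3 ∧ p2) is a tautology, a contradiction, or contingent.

contingent

p1  p2  p3  |  (¬¬(p2 ∧ p1) ⊕ ¬(p3 ∧ p2))
T   T   T   |              T             
T   T   F   |              F             
T   F   T   |              T             
T   F   F   |              T             
F   T   T   |              F             
F   T   F   |              T             
F   F   T   |              T             
F   F   F   |              T             
6 of 8 rows are T, so the formula is contingent.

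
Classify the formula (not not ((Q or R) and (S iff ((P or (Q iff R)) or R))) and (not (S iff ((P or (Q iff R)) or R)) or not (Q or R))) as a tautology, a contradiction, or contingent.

contradiction

P  Q  R  S  |  φ
0  0  0  0  |  0
0  0  0  1  |  0
0  0  1  0  |  0
0  0  1  1  |  0
0  1  0  0  |  0
0  1  0  1  |  0
0  1  1  0  |  0
0  1  1  1  |  0
1  0  0  0  |  0
1  0  0  1  |  0
1  0  1  0  |  0
1  0  1  1  |  0
1  1  0  0  |  0
1  1  0  1  |  0
1  1  1  0  |  0
1  1  1  1  |  0
Every row is 0, so the formula is a contradiction.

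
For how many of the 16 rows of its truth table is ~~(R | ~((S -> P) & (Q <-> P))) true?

P  Q  R  S  |  φ
T  T  T  T  |  T
T  T  T  F  |  T
T  T  F  T  |  F
T  T  F  F  |  F
T  F  T  T  |  T
T  F  T  F  |  T
T  F  F  T  |  T
T  F  F  F  |  T
F  T  T  T  |  T
F  T  T  F  |  T
F  T  F  T  |  T
F  T  F  F  |  T
F  F  T  T  |  T
F  F  T  F  |  T
F  F  F  T  |  T
F  F  F  F  |  F
The formula is true on 13 of the 16 rows.

13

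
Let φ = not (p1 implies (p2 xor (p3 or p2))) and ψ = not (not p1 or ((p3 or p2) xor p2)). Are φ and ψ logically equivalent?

p1  p2  p3  |  φ  ψ
T   T   T   |  T  T
T   T   F   |  T  T
T   F   T   |  F  F
T   F   F   |  T  T
F   T   T   |  F  F
F   T   F   |  F  F
F   F   T   |  F  F
F   F   F   |  F  F
The columns for φ and ψ agree on every row, so they are logically equivalent.

equivalent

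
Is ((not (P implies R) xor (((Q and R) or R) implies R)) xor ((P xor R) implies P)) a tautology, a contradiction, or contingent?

contingent

P | Q | R || (P implies R) | not (P implies R) | (Q and R) | ((Q and R) or R) | (((Q and R) or R) implies R) | (P xor R) | ((P xor R) implies P) | φ
T | T | T ||       T       |         F         |     T     |        T         |              T               |     F     |           T           | F
T | T | F ||       F       |         T         |     F     |        F         |              T               |     T     |           T           | T
T | F | T ||       T       |         F         |     F     |        T         |              T               |     F     |           T           | F
T | F | F ||       F       |         T         |     F     |        F         |              T               |     T     |           T           | T
F | T | T ||       T       |         F         |     T     |        T         |              T               |     T     |           F           | T
F | T | F ||       T       |         F         |     F     |        F         |              T               |     F     |           T           | F
F | F | T ||       T       |         F         |     F     |        T         |              T               |     T     |           F           | T
F | F | F ||       T       |         F         |     F     |        F         |              T               |     F     |           T           | F
4 of 8 rows are T, so the formula is contingent.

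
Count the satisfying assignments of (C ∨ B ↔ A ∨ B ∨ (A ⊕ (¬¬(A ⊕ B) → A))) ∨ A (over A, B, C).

7

A | B | C | φ
- | - | - | -
0 | 0 | 0 | 0
0 | 0 | 1 | 1
0 | 1 | 0 | 1
0 | 1 | 1 | 1
1 | 0 | 0 | 1
1 | 0 | 1 | 1
1 | 1 | 0 | 1
1 | 1 | 1 | 1
The formula is true on 7 of the 8 rows.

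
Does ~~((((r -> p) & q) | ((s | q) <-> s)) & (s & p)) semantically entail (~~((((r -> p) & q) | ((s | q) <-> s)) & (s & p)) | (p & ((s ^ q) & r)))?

yes

p  q  r  s  |  φ  ψ
1  1  1  1  |  1  1
1  1  1  0  |  0  1
1  1  0  1  |  1  1
1  1  0  0  |  0  0
1  0  1  1  |  1  1
1  0  1  0  |  0  0
1  0  0  1  |  1  1
1  0  0  0  |  0  0
0  1  1  1  |  0  0
0  1  1  0  |  0  0
0  1  0  1  |  0  0
0  1  0  0  |  0  0
0  0  1  1  |  0  0
0  0  1  0  |  0  0
0  0  0  1  |  0  0
0  0  0  0  |  0  0
In every row where φ is true, ψ is also true, so φ ⊨ ψ.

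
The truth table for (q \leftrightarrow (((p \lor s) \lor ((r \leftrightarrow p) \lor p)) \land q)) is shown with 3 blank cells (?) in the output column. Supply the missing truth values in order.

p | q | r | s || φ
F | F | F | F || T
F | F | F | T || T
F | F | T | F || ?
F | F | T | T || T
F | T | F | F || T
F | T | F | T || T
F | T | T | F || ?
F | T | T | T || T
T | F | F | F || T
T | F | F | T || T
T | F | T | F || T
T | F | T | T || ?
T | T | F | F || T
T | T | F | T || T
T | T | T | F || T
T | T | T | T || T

Row p=F, q=F, r=T, s=F: (((p \lor s) \lor ((r \leftrightarrow p) \lor p)) \land q) = F, so the formula = T.
Row p=F, q=T, r=T, s=F: (((p \lor s) \lor ((r \leftrightarrow p) \lor p)) \land q) = F, so the formula = F.
Row p=T, q=F, r=T, s=T: (((p \lor s) \lor ((r \leftrightarrow p) \lor p)) \land q) = F, so the formula = T.

T, F, T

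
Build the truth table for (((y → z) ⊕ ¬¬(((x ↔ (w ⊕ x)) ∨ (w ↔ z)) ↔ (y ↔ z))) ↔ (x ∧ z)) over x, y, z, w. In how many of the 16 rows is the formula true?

x | y | z | w | (y → z) | (w ⊕ x) | (x ↔ (w ⊕ x)) | (w ↔ z) | ((x ↔ (w ⊕ x)) ∨ (w ↔ z)) | (y ↔ z) | (x ∧ z) | φ
- | - | - | - | ------- | ------- | ------------- | ------- | ------------------------- | ------- | ------- | -
T | T | T | T |    T    |    F    |       F       |    T    |             T             |    T    |    T    | F
T | T | T | F |    T    |    T    |       T       |    F    |             T             |    T    |    T    | F
T | T | F | T |    F    |    F    |       F       |    F    |             F             |    F    |    F    | F
T | T | F | F |    F    |    T    |       T       |    T    |             T             |    F    |    F    | T
T | F | T | T |    T    |    F    |       F       |    T    |             T             |    F    |    T    | T
T | F | T | F |    T    |    T    |       T       |    F    |             T             |    F    |    T    | T
T | F | F | T |    T    |    F    |       F       |    F    |             F             |    T    |    F    | F
T | F | F | F |    T    |    T    |       T       |    T    |             T             |    T    |    F    | T
F | T | T | T |    T    |    T    |       F       |    T    |             T             |    T    |    F    | T
F | T | T | F |    T    |    F    |       T       |    F    |             T             |    T    |    F    | T
F | T | F | T |    F    |    T    |       F       |    F    |             F             |    F    |    F    | F
F | T | F | F |    F    |    F    |       T       |    T    |             T             |    F    |    F    | T
F | F | T | T |    T    |    T    |       F       |    T    |             T             |    F    |    F    | F
F | F | T | F |    T    |    F    |       T       |    F    |             T             |    F    |    F    | F
F | F | F | T |    T    |    T    |       F       |    F    |             F             |    T    |    F    | F
F | F | F | F |    T    |    F    |       T       |    T    |             T             |    T    |    F    | T
The formula is true on 8 of the 16 rows.

8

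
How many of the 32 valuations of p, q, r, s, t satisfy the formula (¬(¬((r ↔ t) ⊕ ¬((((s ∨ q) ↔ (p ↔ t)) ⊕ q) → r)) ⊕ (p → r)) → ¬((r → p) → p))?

p  q  r  s  t  |  φ
1  1  1  1  1  |  1
1  1  1  1  0  |  0
1  1  1  0  1  |  1
1  1  1  0  0  |  0
1  1  0  1  1  |  1
1  1  0  1  0  |  1
1  1  0  0  1  |  1
1  1  0  0  0  |  1
1  0  1  1  1  |  1
1  0  1  1  0  |  0
1  0  1  0  1  |  1
1  0  1  0  0  |  0
1  0  0  1  1  |  0
1  0  0  1  0  |  0
1  0  0  0  1  |  1
1  0  0  0  0  |  1
0  1  1  1  1  |  1
0  1  1  1  0  |  0
0  1  1  0  1  |  1
0  1  1  0  0  |  0
0  1  0  1  1  |  1
0  1  0  1  0  |  1
0  1  0  0  1  |  1
0  1  0  0  0  |  1
0  0  1  1  1  |  1
0  0  1  1  0  |  0
0  0  1  0  1  |  1
0  0  1  0  0  |  0
0  0  0  1  1  |  1
0  0  0  1  0  |  1
0  0  0  0  1  |  1
0  0  0  0  0  |  1
The formula is true on 22 of the 32 rows.

22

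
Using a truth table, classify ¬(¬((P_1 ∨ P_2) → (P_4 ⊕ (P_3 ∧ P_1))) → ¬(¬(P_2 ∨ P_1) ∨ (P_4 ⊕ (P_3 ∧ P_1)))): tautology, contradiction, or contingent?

P_1 | P_2 | P_3 | P_4 | (P_1 ∨ P_2) | (P_3 ∧ P_1) | (P_4 ⊕ (P_3 ∧ P_1)) | (P_2 ∨ P_1) | ¬(P_2 ∨ P_1) | φ
--- | --- | --- | --- | ----------- | ----------- | ------------------- | ----------- | ------------ | -
 T  |  T  |  T  |  T  |      T      |      T      |          F          |      T      |      F       | F
 T  |  T  |  T  |  F  |      T      |      T      |          T          |      T      |      F       | F
 T  |  T  |  F  |  T  |      T      |      F      |          T          |      T      |      F       | F
 T  |  T  |  F  |  F  |      T      |      F      |          F          |      T      |      F       | F
 T  |  F  |  T  |  T  |      T      |      T      |          F          |      T      |      F       | F
 T  |  F  |  T  |  F  |      T      |      T      |          T          |      T      |      F       | F
 T  |  F  |  F  |  T  |      T      |      F      |          T          |      T      |      F       | F
 T  |  F  |  F  |  F  |      T      |      F      |          F          |      T      |      F       | F
 F  |  T  |  T  |  T  |      T      |      F      |          T          |      T      |      F       | F
 F  |  T  |  T  |  F  |      T      |      F      |          F          |      T      |      F       | F
 F  |  T  |  F  |  T  |      T      |      F      |          T          |      T      |      F       | F
 F  |  T  |  F  |  F  |      T      |      F      |          F          |      T      |      F       | F
 F  |  F  |  T  |  T  |      F      |      F      |          T          |      F      |      T       | F
 F  |  F  |  T  |  F  |      F      |      F      |          F          |      F      |      T       | F
 F  |  F  |  F  |  T  |      F      |      F      |          T          |      F      |      T       | F
 F  |  F  |  F  |  F  |      F      |      F      |          F          |      F      |      T       | F
Every row is F, so the formula is a contradiction.

contradiction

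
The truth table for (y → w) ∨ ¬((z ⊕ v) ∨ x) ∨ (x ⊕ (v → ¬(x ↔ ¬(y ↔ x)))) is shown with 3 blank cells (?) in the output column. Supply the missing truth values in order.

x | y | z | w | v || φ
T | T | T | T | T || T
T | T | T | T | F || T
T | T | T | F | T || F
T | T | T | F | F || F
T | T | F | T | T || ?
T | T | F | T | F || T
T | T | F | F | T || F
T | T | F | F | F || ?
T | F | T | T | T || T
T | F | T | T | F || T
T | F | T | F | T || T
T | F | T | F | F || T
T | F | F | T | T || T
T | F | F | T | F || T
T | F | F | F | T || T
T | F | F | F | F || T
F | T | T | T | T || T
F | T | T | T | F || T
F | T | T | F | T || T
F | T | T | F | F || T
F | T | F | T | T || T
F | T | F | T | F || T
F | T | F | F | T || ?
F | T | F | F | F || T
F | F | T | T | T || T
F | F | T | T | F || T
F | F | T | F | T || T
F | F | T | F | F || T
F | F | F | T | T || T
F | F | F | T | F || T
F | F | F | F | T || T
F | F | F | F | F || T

Row x=T, y=T, z=F, w=T, v=T: (y → w) = T, ¬((z ⊕ v) ∨ x) = F, (x ⊕ (v → ¬(x ↔ ¬(y ↔ x)))) = F, so the formula = T.
Row x=T, y=T, z=F, w=F, v=F: (y → w) = F, ¬((z ⊕ v) ∨ x) = F, (x ⊕ (v → ¬(x ↔ ¬(y ↔ x)))) = F, so the formula = F.
Row x=F, y=T, z=F, w=F, v=T: (y → w) = F, ¬((z ⊕ v) ∨ x) = F, (x ⊕ (v → ¬(x ↔ ¬(y ↔ x)))) = T, so the formula = T.

T, F, T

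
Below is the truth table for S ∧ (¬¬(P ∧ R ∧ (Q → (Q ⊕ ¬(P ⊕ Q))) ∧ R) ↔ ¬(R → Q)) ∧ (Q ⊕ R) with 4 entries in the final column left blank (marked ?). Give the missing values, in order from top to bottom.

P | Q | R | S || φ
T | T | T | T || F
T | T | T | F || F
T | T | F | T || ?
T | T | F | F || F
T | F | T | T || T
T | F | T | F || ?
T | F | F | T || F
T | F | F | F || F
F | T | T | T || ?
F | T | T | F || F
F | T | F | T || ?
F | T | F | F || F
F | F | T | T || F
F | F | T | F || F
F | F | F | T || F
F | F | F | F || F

T, F, F, T

Row P=T, Q=T, R=F, S=T: (¬¬(P ∧ R ∧ (Q → (Q ⊕ ¬(P ⊕ Q))) ∧ R) ↔ ¬(R → Q)) = T, (Q ⊕ R) = T, so the formula = T.
Row P=T, Q=F, R=T, S=F: (¬¬(P ∧ R ∧ (Q → (Q ⊕ ¬(P ⊕ Q))) ∧ R) ↔ ¬(R → Q)) = T, (Q ⊕ R) = T, so the formula = F.
Row P=F, Q=T, R=T, S=T: (¬¬(P ∧ R ∧ (Q → (Q ⊕ ¬(P ⊕ Q))) ∧ R) ↔ ¬(R → Q)) = T, (Q ⊕ R) = F, so the formula = F.
Row P=F, Q=T, R=F, S=T: (¬¬(P ∧ R ∧ (Q → (Q ⊕ ¬(P ⊕ Q))) ∧ R) ↔ ¬(R → Q)) = T, (Q ⊕ R) = T, so the formula = T.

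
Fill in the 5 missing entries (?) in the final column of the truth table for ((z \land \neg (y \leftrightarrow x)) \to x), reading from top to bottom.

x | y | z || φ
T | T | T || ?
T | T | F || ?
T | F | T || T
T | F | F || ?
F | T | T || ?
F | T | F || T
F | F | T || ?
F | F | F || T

Row x=T, y=T, z=T: (z \land \neg (y \leftrightarrow x)) = F, so the formula = T.
Row x=T, y=T, z=F: (z \land \neg (y \leftrightarrow x)) = F, so the formula = T.
Row x=T, y=F, z=F: (z \land \neg (y \leftrightarrow x)) = F, so the formula = T.
Row x=F, y=T, z=T: (z \land \neg (y \leftrightarrow x)) = T, so the formula = F.
Row x=F, y=F, z=T: (z \land \neg (y \leftrightarrow x)) = F, so the formula = T.

T, T, T, F, T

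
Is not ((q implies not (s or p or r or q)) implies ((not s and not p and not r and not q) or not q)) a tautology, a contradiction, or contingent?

contradiction

p  q  r  s  |  φ
T  T  T  T  |  F
T  T  T  F  |  F
T  T  F  T  |  F
T  T  F  F  |  F
T  F  T  T  |  F
T  F  T  F  |  F
T  F  F  T  |  F
T  F  F  F  |  F
F  T  T  T  |  F
F  T  T  F  |  F
F  T  F  T  |  F
F  T  F  F  |  F
F  F  T  T  |  F
F  F  T  F  |  F
F  F  F  T  |  F
F  F  F  F  |  F
Every row is F, so the formula is a contradiction.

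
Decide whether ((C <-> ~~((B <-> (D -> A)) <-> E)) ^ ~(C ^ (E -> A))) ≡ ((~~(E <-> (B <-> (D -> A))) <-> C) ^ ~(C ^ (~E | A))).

equivalent

A  B  C  D  E  |  φ  ψ
F  F  F  F  F  |  F  F
F  F  F  F  T  |  F  F
F  F  F  T  F  |  T  T
F  F  F  T  T  |  T  T
F  F  T  F  F  |  F  F
F  F  T  F  T  |  F  F
F  F  T  T  F  |  T  T
F  F  T  T  T  |  T  T
F  T  F  F  F  |  T  T
F  T  F  F  T  |  T  T
F  T  F  T  F  |  F  F
F  T  F  T  T  |  F  F
F  T  T  F  F  |  T  T
F  T  T  F  T  |  T  T
F  T  T  T  F  |  F  F
F  T  T  T  T  |  F  F
T  F  F  F  F  |  F  F
T  F  F  F  T  |  T  T
T  F  F  T  F  |  F  F
T  F  F  T  T  |  T  T
T  F  T  F  F  |  F  F
T  F  T  F  T  |  T  T
T  F  T  T  F  |  F  F
T  F  T  T  T  |  T  T
T  T  F  F  F  |  T  T
T  T  F  F  T  |  F  F
T  T  F  T  F  |  T  T
T  T  F  T  T  |  F  F
T  T  T  F  F  |  T  T
T  T  T  F  T  |  F  F
T  T  T  T  F  |  T  T
T  T  T  T  T  |  F  F
The columns for φ and ψ agree on every row, so they are logically equivalent.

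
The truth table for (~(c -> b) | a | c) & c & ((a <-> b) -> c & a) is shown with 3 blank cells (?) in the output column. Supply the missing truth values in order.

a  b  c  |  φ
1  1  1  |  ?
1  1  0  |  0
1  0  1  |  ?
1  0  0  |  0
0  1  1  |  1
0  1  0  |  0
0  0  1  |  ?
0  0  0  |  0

Row a=1, b=1, c=1: (~(c -> b) | a | c) = 1, ((a <-> b) -> c & a) = 1, so the formula = 1.
Row a=1, b=0, c=1: (~(c -> b) | a | c) = 1, ((a <-> b) -> c & a) = 1, so the formula = 1.
Row a=0, b=0, c=1: (~(c -> b) | a | c) = 1, ((a <-> b) -> c & a) = 0, so the formula = 0.

1, 1, 0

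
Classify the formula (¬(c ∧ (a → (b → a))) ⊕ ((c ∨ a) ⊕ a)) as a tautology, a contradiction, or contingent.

a  b  c  |  φ
F  F  F  |  T
F  F  T  |  T
F  T  F  |  T
F  T  T  |  T
T  F  F  |  T
T  F  T  |  F
T  T  F  |  T
T  T  T  |  F
6 of 8 rows are T, so the formula is contingent.

contingent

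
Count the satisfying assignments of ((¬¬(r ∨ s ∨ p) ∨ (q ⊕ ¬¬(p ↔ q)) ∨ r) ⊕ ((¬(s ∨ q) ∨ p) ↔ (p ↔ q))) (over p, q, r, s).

p | q | r | s | (r ∨ s ∨ p) | ¬(r ∨ s ∨ p) | ¬¬(r ∨ s ∨ p) | (p ↔ q) | ¬(p ↔ q) | ¬¬(p ↔ q) | (q ⊕ ¬¬(p ↔ q)) | (s ∨ q) | ¬(s ∨ q) | (¬(s ∨ q) ∨ p) | ((¬(s ∨ q) ∨ p) ↔ (p ↔ q)) | φ
- | - | - | - | ----------- | ------------ | ------------- | ------- | -------- | --------- | --------------- | ------- | -------- | -------------- | -------------------------- | -
0 | 0 | 0 | 0 |      0      |      1       |       0       |    1    |    0     |     1     |        1        |    0    |    1     |       1        |             1              | 0
0 | 0 | 0 | 1 |      1      |      0       |       1       |    1    |    0     |     1     |        1        |    1    |    0     |       0        |             0              | 1
0 | 0 | 1 | 0 |      1      |      0       |       1       |    1    |    0     |     1     |        1        |    0    |    1     |       1        |             1              | 0
0 | 0 | 1 | 1 |      1      |      0       |       1       |    1    |    0     |     1     |        1        |    1    |    0     |       0        |             0              | 1
0 | 1 | 0 | 0 |      0      |      1       |       0       |    0    |    1     |     0     |        1        |    1    |    0     |       0        |             1              | 0
0 | 1 | 0 | 1 |      1      |      0       |       1       |    0    |    1     |     0     |        1        |    1    |    0     |       0        |             1              | 0
0 | 1 | 1 | 0 |      1      |      0       |       1       |    0    |    1     |     0     |        1        |    1    |    0     |       0        |             1              | 0
0 | 1 | 1 | 1 |      1      |      0       |       1       |    0    |    1     |     0     |        1        |    1    |    0     |       0        |             1              | 0
1 | 0 | 0 | 0 |      1      |      0       |       1       |    0    |    1     |     0     |        0        |    0    |    1     |       1        |             0              | 1
1 | 0 | 0 | 1 |      1      |      0       |       1       |    0    |    1     |     0     |        0        |    1    |    0     |       1        |             0              | 1
1 | 0 | 1 | 0 |      1      |      0       |       1       |    0    |    1     |     0     |        0        |    0    |    1     |       1        |             0              | 1
1 | 0 | 1 | 1 |      1      |      0       |       1       |    0    |    1     |     0     |        0        |    1    |    0     |       1        |             0              | 1
1 | 1 | 0 | 0 |      1      |      0       |       1       |    1    |    0     |     1     |        0        |    1    |    0     |       1        |             1              | 0
1 | 1 | 0 | 1 |      1      |      0       |       1       |    1    |    0     |     1     |        0        |    1    |    0     |       1        |             1              | 0
1 | 1 | 1 | 0 |      1      |      0       |       1       |    1    |    0     |     1     |        0        |    1    |    0     |       1        |             1              | 0
1 | 1 | 1 | 1 |      1      |      0       |       1       |    1    |    0     |     1     |        0        |    1    |    0     |       1        |             1              | 0
The formula is true on 6 of the 16 rows.

6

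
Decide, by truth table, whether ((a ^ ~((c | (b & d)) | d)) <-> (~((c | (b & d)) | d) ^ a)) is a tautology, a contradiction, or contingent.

a  b  c  d     (b & d)  (c | (b & d))  ((c | (b & d)) | d)  ~((c | (b & d)) | d)  (a ^ ~((c | (b & d)) | d))  (~((c | (b & d)) | d) ^ a)  φ
1  1  1  1        1           1                 1                    0                        1                           1               1
1  1  1  0        0           1                 1                    0                        1                           1               1
1  1  0  1        1           1                 1                    0                        1                           1               1
1  1  0  0        0           0                 0                    1                        0                           0               1
1  0  1  1        0           1                 1                    0                        1                           1               1
1  0  1  0        0           1                 1                    0                        1                           1               1
1  0  0  1        0           0                 1                    0                        1                           1               1
1  0  0  0        0           0                 0                    1                        0                           0               1
0  1  1  1        1           1                 1                    0                        0                           0               1
0  1  1  0        0           1                 1                    0                        0                           0               1
0  1  0  1        1           1                 1                    0                        0                           0               1
0  1  0  0        0           0                 0                    1                        1                           1               1
0  0  1  1        0           1                 1                    0                        0                           0               1
0  0  1  0        0           1                 1                    0                        0                           0               1
0  0  0  1        0           0                 1                    0                        0                           0               1
0  0  0  0        0           0                 0                    1                        1                           1               1
Every row is 1, so the formula is a tautology.

tautology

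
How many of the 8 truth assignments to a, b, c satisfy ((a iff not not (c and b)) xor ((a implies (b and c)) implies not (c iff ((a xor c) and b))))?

a  b  c  |  (c and b)  not (c and b)  not not (c and b)  (a iff not not (c and b))  (b and c)  (a implies (b and c))  (a xor c)  ((a xor c) and b)  (c iff ((a xor c) and b))  φ
1  1  1  |      1            0                1                      1                  1                1                0              0                      0              0
1  1  0  |      0            1                0                      0                  0                0                1              1                      0              1
1  0  1  |      0            1                0                      0                  0                0                0              0                      0              1
1  0  0  |      0            1                0                      0                  0                0                1              0                      1              1
0  1  1  |      1            0                1                      0                  1                1                1              1                      1              0
0  1  0  |      0            1                0                      1                  0                1                0              0                      1              1
0  0  1  |      0            1                0                      1                  0                1                1              0                      0              0
0  0  0  |      0            1                0                      1                  0                1                0              0                      1              1
The formula is true on 5 of the 8 rows.

5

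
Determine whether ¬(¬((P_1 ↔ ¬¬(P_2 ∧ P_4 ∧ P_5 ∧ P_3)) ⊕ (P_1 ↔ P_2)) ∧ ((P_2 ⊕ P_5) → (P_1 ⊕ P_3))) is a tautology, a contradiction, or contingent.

 P_1    P_2    P_3    P_4    P_5   |    φ  
 True   True   True   True   True  |  False
 True   True   True   True  False  |   True
 True   True   True  False   True  |   True
 True   True   True  False  False  |   True
 True   True  False   True   True  |   True
 True   True  False   True  False  |   True
 True   True  False  False   True  |   True
 True   True  False  False  False  |   True
 True  False   True   True   True  |   True
 True  False   True   True  False  |  False
 True  False   True  False   True  |   True
 True  False   True  False  False  |  False
 True  False  False   True   True  |  False
 True  False  False   True  False  |  False
 True  False  False  False   True  |  False
 True  False  False  False  False  |  False
False   True   True   True   True  |  False
False   True   True   True  False  |   True
False   True   True  False   True  |   True
False   True   True  False  False  |   True
False   True  False   True   True  |   True
False   True  False   True  False  |   True
False   True  False  False   True  |   True
False   True  False  False  False  |   True
False  False   True   True   True  |  False
False  False   True   True  False  |  False
False  False   True  False   True  |  False
False  False   True  False  False  |  False
False  False  False   True   True  |   True
False  False  False   True  False  |  False
False  False  False  False   True  |   True
False  False  False  False  False  |  False
18 of 32 rows are True, so the formula is contingent.

contingent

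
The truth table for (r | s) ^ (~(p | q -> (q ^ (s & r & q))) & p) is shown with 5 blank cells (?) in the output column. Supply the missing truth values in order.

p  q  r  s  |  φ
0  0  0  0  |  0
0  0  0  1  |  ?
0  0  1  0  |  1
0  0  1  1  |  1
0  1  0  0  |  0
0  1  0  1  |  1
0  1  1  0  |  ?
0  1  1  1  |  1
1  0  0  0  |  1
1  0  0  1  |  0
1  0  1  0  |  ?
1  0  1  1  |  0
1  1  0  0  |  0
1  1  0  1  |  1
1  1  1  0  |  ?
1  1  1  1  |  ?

Row p=0, q=0, r=0, s=1: (r | s) = 1, (~(p | q -> (q ^ (s & r & q))) & p) = 0, so the formula = 1.
Row p=0, q=1, r=1, s=0: (r | s) = 1, (~(p | q -> (q ^ (s & r & q))) & p) = 0, so the formula = 1.
Row p=1, q=0, r=1, s=0: (r | s) = 1, (~(p | q -> (q ^ (s & r & q))) & p) = 1, so the formula = 0.
Row p=1, q=1, r=1, s=0: (r | s) = 1, (~(p | q -> (q ^ (s & r & q))) & p) = 0, so the formula = 1.
Row p=1, q=1, r=1, s=1: (r | s) = 1, (~(p | q -> (q ^ (s & r & q))) & p) = 1, so the formula = 0.

1, 1, 0, 1, 0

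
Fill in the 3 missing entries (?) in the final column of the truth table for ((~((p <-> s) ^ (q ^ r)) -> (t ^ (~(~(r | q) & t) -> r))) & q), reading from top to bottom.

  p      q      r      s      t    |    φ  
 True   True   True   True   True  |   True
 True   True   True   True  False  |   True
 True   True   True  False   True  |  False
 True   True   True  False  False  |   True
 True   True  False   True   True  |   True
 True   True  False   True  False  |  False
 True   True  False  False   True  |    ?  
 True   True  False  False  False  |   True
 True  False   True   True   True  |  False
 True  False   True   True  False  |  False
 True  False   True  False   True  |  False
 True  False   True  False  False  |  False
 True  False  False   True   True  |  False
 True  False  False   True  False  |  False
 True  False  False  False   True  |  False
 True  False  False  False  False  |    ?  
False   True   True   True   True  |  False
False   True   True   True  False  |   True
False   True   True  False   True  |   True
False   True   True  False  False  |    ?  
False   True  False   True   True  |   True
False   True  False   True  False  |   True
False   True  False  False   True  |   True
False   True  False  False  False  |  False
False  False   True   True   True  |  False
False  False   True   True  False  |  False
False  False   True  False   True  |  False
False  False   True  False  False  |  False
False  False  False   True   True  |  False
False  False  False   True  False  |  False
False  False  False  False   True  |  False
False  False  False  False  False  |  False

Row p=True, q=True, r=False, s=False, t=True: (~((p <-> s) ^ (q ^ r)) -> (t ^ (~(~(r | q) & t) -> r))) = True, so the formula = True.
Row p=True, q=False, r=False, s=False, t=False: (~((p <-> s) ^ (q ^ r)) -> (t ^ (~(~(r | q) & t) -> r))) = False, so the formula = False.
Row p=False, q=True, r=True, s=False, t=False: (~((p <-> s) ^ (q ^ r)) -> (t ^ (~(~(r | q) & t) -> r))) = True, so the formula = True.

True, False, True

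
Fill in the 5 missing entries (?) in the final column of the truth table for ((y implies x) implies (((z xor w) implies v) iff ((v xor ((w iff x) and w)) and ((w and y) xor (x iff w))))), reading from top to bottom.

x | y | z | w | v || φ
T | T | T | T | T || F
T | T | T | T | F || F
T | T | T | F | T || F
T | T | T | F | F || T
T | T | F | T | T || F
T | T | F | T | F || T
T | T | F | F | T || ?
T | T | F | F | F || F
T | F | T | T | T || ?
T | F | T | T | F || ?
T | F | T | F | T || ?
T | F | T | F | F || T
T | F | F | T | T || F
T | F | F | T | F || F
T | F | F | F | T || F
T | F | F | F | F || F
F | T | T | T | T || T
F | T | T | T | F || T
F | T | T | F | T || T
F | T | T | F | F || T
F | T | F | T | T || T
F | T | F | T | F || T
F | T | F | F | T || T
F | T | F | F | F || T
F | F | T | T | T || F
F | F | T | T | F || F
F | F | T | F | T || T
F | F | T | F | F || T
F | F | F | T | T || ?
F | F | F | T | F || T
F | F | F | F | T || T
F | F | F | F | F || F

F, F, T, F, F

Row x=T, y=T, z=F, w=F, v=T: (y implies x) = T, (((z xor w) implies v) iff ((v xor ((w iff x) and w)) and ((w and y) xor (x iff w)))) = F, so the formula = F.
Row x=T, y=F, z=T, w=T, v=T: (y implies x) = T, (((z xor w) implies v) iff ((v xor ((w iff x) and w)) and ((w and y) xor (x iff w)))) = F, so the formula = F.
Row x=T, y=F, z=T, w=T, v=F: (y implies x) = T, (((z xor w) implies v) iff ((v xor ((w iff x) and w)) and ((w and y) xor (x iff w)))) = T, so the formula = T.
Row x=T, y=F, z=T, w=F, v=T: (y implies x) = T, (((z xor w) implies v) iff ((v xor ((w iff x) and w)) and ((w and y) xor (x iff w)))) = F, so the formula = F.
Row x=F, y=F, z=F, w=T, v=T: (y implies x) = T, (((z xor w) implies v) iff ((v xor ((w iff x) and w)) and ((w and y) xor (x iff w)))) = F, so the formula = F.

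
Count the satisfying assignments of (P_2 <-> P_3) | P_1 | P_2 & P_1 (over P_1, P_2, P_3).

P_1 | P_2 | P_3 || φ
 1  |  1  |  1  || 1
 1  |  1  |  0  || 1
 1  |  0  |  1  || 1
 1  |  0  |  0  || 1
 0  |  1  |  1  || 1
 0  |  1  |  0  || 0
 0  |  0  |  1  || 0
 0  |  0  |  0  || 1
The formula is true on 6 of the 8 rows.

6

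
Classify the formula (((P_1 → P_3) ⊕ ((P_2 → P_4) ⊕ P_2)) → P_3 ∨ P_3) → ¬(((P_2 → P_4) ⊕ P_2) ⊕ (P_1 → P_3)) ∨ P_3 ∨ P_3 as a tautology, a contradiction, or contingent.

P_1 | P_2 | P_3 | P_4 || (P_1 → P_3) | (P_2 → P_4) | ((P_2 → P_4) ⊕ P_2) | (P_3 ∨ P_3) | φ
 F  |  F  |  F  |  F  ||      T      |      T      |          T          |      F      | T
 F  |  F  |  F  |  T  ||      T      |      T      |          T          |      F      | T
 F  |  F  |  T  |  F  ||      T      |      T      |          T          |      T      | T
 F  |  F  |  T  |  T  ||      T      |      T      |          T          |      T      | T
 F  |  T  |  F  |  F  ||      T      |      F      |          T          |      F      | T
 F  |  T  |  F  |  T  ||      T      |      T      |          F          |      F      | T
 F  |  T  |  T  |  F  ||      T      |      F      |          T          |      T      | T
 F  |  T  |  T  |  T  ||      T      |      T      |          F          |      T      | T
 T  |  F  |  F  |  F  ||      F      |      T      |          T          |      F      | T
 T  |  F  |  F  |  T  ||      F      |      T      |          T          |      F      | T
 T  |  F  |  T  |  F  ||      T      |      T      |          T          |      T      | T
 T  |  F  |  T  |  T  ||      T      |      T      |          T          |      T      | T
 T  |  T  |  F  |  F  ||      F      |      F      |          T          |      F      | T
 T  |  T  |  F  |  T  ||      F      |      T      |          F          |      F      | T
 T  |  T  |  T  |  F  ||      T      |      F      |          T          |      T      | T
 T  |  T  |  T  |  T  ||      T      |      T      |          F          |      T      | T
Every row is T, so the formula is a tautology.

tautology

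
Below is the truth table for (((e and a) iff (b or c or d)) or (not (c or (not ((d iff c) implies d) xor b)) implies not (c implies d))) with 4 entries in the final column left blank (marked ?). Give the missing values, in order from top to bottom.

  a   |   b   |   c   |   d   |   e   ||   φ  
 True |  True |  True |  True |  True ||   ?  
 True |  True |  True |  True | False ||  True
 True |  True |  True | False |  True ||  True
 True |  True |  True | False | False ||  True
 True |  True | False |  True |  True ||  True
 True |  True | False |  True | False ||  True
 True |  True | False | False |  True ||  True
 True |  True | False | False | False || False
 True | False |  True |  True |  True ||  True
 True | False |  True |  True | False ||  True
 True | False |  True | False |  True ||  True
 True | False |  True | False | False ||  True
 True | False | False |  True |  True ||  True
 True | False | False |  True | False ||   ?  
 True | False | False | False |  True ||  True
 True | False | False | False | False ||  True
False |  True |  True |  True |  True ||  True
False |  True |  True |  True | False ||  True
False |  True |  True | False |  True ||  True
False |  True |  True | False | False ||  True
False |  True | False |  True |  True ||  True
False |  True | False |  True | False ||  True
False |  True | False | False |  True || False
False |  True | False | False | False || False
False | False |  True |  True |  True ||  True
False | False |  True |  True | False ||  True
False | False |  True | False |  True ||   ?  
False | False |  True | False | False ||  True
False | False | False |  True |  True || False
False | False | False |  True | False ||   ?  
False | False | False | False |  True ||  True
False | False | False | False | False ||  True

True, False, True, False

Row a=True, b=True, c=True, d=True, e=True: ((e and a) iff (b or c or d)) = True, (not (c or (not ((d iff c) implies d) xor b)) implies not (c implies d)) = True, so the formula = True.
Row a=True, b=False, c=False, d=True, e=False: ((e and a) iff (b or c or d)) = False, (not (c or (not ((d iff c) implies d) xor b)) implies not (c implies d)) = False, so the formula = False.
Row a=False, b=False, c=True, d=False, e=True: ((e and a) iff (b or c or d)) = False, (not (c or (not ((d iff c) implies d) xor b)) implies not (c implies d)) = True, so the formula = True.
Row a=False, b=False, c=False, d=True, e=False: ((e and a) iff (b or c or d)) = False, (not (c or (not ((d iff c) implies d) xor b)) implies not (c implies d)) = False, so the formula = False.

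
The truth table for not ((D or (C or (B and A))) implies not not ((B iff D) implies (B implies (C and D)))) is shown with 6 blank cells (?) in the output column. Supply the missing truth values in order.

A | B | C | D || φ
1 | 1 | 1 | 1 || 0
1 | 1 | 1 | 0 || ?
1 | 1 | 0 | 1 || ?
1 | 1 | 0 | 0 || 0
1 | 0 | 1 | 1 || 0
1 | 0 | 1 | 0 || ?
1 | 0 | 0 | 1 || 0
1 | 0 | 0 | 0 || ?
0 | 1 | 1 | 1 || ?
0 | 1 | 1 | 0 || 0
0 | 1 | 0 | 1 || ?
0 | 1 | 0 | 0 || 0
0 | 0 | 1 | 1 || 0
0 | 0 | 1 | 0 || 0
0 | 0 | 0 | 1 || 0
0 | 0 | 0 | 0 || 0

0, 1, 0, 0, 0, 1

Row A=1, B=1, C=1, D=0: (D or (C or (B and A))) = 1, not not ((B iff D) implies (B implies (C and D))) = 1, ((D or (C or (B and A))) implies not not ((B iff D) implies (B implies (C and D)))) = 1, so the formula = 0.
Row A=1, B=1, C=0, D=1: (D or (C or (B and A))) = 1, not not ((B iff D) implies (B implies (C and D))) = 0, ((D or (C or (B and A))) implies not not ((B iff D) implies (B implies (C and D)))) = 0, so the formula = 1.
Row A=1, B=0, C=1, D=0: (D or (C or (B and A))) = 1, not not ((B iff D) implies (B implies (C and D))) = 1, ((D or (C or (B and A))) implies not not ((B iff D) implies (B implies (C and D)))) = 1, so the formula = 0.
Row A=1, B=0, C=0, D=0: (D or (C or (B and A))) = 0, not not ((B iff D) implies (B implies (C and D))) = 1, ((D or (C or (B and A))) implies not not ((B iff D) implies (B implies (C and D)))) = 1, so the formula = 0.
Row A=0, B=1, C=1, D=1: (D or (C or (B and A))) = 1, not not ((B iff D) implies (B implies (C and D))) = 1, ((D or (C or (B and A))) implies not not ((B iff D) implies (B implies (C and D)))) = 1, so the formula = 0.
Row A=0, B=1, C=0, D=1: (D or (C or (B and A))) = 1, not not ((B iff D) implies (B implies (C and D))) = 0, ((D or (C or (B and A))) implies not not ((B iff D) implies (B implies (C and D)))) = 0, so the formula = 1.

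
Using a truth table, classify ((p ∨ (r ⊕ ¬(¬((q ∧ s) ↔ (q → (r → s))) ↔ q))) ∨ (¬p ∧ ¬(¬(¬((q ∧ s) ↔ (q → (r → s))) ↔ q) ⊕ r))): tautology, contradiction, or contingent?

p | q | r | s || (q ∧ s) | (r → s) | (q → (r → s)) | ((q ∧ s) ↔ (q → (r → s))) | ¬((q ∧ s) ↔ (q → (r → s))) | ¬p | φ
F | F | F | F ||    F    |    T    |       T       |             F             |             T              | T  | T
F | F | F | T ||    F    |    T    |       T       |             F             |             T              | T  | T
F | F | T | F ||    F    |    F    |       T       |             F             |             T              | T  | T
F | F | T | T ||    F    |    T    |       T       |             F             |             T              | T  | T
F | T | F | F ||    F    |    T    |       T       |             F             |             T              | T  | T
F | T | F | T ||    T    |    T    |       T       |             T             |             F              | T  | T
F | T | T | F ||    F    |    F    |       F       |             T             |             F              | T  | T
F | T | T | T ||    T    |    T    |       T       |             T             |             F              | T  | T
T | F | F | F ||    F    |    T    |       T       |             F             |             T              | F  | T
T | F | F | T ||    F    |    T    |       T       |             F             |             T              | F  | T
T | F | T | F ||    F    |    F    |       T       |             F             |             T              | F  | T
T | F | T | T ||    F    |    T    |       T       |             F             |             T              | F  | T
T | T | F | F ||    F    |    T    |       T       |             F             |             T              | F  | T
T | T | F | T ||    T    |    T    |       T       |             T             |             F              | F  | T
T | T | T | F ||    F    |    F    |       F       |             T             |             F              | F  | T
T | T | T | T ||    T    |    T    |       T       |             T             |             F              | F  | T
Every row is T, so the formula is a tautology.

tautology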